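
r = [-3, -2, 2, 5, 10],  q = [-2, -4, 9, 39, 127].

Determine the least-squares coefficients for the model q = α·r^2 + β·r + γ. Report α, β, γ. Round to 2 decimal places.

α = 0.96, β = 3.21, γ = -1.21

With design matrix A, AᵀA = [[10738, 1098, 142]; [1098, 142, 12]; [142, 12, 5]] and Aᵀq = [13677, 1497, 169]ᵀ.
Inverting the 3×3 Gram matrix, [α, β, γ]ᵀ = [111571/116048, 372555/116048, -70163/58024]ᵀ.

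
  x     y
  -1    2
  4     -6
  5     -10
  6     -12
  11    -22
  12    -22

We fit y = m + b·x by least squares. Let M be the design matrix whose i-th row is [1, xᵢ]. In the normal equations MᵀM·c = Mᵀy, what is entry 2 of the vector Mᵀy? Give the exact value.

-654

Entry 2 ↔ basis x, so (Mᵀy)_{2} = Σᵢ (x)·yᵢ = (-1)·(2) + (4)·(-6) + (5)·(-10) + (6)·(-12) + (11)·(-22) + (12)·(-22) = -654.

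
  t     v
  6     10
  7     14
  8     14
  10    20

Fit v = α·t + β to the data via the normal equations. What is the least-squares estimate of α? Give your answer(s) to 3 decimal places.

Sums needed: Σt·t = 249, Σt = 31, Σ1 = 4.
And Σt·v = 470, Σv = 58.
AᵀA·[α, β]ᵀ = Aᵀv becomes [[249, 31]; [31, 4]]·[α, β]ᵀ = [470, 58]ᵀ.
Determinant 249·4 − 31² = 35.
α = (470·4 − 31·58)/35 = 82/35; β = (249·58 − 31·470)/35 = -128/35.

α = 2.343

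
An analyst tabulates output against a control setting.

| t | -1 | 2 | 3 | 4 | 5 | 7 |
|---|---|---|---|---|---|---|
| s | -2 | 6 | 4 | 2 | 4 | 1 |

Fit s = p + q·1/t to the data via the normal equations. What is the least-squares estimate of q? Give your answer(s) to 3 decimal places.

q = 4.616

From the data, Σ1 = 6, Σ1/t = 179/420, Σ1/t·1/t = 261781/176400.
For Aᵀs: Σs = 15, Σ1/t·s = 1633/210.
Δ = 6·(261781/176400) − (179/420)² = 307729/35280.
p = (15·(261781/176400) − (179/420)·(1633/210))/(307729/35280) = 3342101/1538645; q = (6·(1633/210) − (179/420)·15)/(307729/35280) = 1420524/307729.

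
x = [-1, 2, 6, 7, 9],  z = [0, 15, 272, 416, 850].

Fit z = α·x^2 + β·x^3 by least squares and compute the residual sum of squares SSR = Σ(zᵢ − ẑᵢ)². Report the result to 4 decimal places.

Sums needed: Σx^2·x^2 = 10275, Σx^2·x^3 = 83663, Σx^3·x^3 = 695811.
For Aᵀz: Σx^2·z = 99086, Σx^3·z = 821210.
Normal equations: [[10275, 83663]; [83663, 695811]]·[α, β]ᵀ = [99086, 821210]ᵀ.
Determinant 10275·695811 − 83663² = 149960456.
α = (99086·695811 − 83663·821210)/149960456 = 60059129/37490114; β = (10275·821210 − 83663·99086)/149960456 = 37025183/37490114.
Residuals: -11516973/18745057, 12956865/18745057, 18871418/18745057, -23323833/18745057, 5224522/18745057; SSR = 65507843/18745057.

SSR = 3.4947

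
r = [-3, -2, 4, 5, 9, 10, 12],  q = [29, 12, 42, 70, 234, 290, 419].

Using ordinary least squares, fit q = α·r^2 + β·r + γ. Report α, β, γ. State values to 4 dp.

MᵀM·[α, β, γ]ᵀ = Mᵀq reads: 38275·α + 3611·β + 379·γ = 111021;  3611·α + 379·β + 35·γ = 10441;  379·α + 35·β + 7·γ = 1096.
Solving the 3×3 system (Gaussian elimination) gives α = 197335/65852, β = -43879/49389, γ = -243637/197556.

α = 2.9966, β = -0.8884, γ = -1.2333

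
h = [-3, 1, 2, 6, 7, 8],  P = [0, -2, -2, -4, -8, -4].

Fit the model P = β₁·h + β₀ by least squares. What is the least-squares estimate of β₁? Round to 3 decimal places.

β₁ = -0.536

Entries of MᵀM: Σh·h = 163, Σh = 21, Σ1 = 6.
Moment sums: Σh·P = -118, ΣP = -20.
Normal equations: [[163, 21]; [21, 6]]·[β₁, β₀]ᵀ = [-118, -20]ᵀ.
Eliminating β₀: 6·(row 1) − 21·(row 2) gives 537·β₁ = 6·(-118) − 21·(-20) = -288, so β₁ = -96/179.
Then β₀ = ((-20) − 21·(-96/179))/6 = -782/537.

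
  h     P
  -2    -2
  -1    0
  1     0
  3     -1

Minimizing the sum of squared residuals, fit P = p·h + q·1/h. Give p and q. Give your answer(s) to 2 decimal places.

p = -0.02, q = 0.31

The normal system XᵀX·[p, q]ᵀ = XᵀP is [[15, 4]; [4, 85/36]]·[p, q]ᵀ = [1, 2/3]ᵀ.
det = 15·(85/36) − 4² = 233/12.
p = (1·(85/36) − 4·(2/3))/(233/12) = -11/699; q = (15·(2/3) − 4·1)/(233/12) = 72/233.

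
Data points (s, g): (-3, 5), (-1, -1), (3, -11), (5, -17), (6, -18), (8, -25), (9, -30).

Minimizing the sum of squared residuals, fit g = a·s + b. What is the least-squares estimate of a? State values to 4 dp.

a = -2.7790

From the data, Σs·s = 225, Σs = 27, Σ1 = 7.
Right-hand side: Σs·g = -710, Σg = -97.
So XᵀX·[a, b]ᵀ = Xᵀg: [[225, 27]; [27, 7]]·[a, b]ᵀ = [-710, -97]ᵀ.
Determinant 225·7 − 27² = 846.
a = ((-710)·7 − 27·(-97))/846 = -2351/846; b = (225·(-97) − 27·(-710))/846 = -295/94.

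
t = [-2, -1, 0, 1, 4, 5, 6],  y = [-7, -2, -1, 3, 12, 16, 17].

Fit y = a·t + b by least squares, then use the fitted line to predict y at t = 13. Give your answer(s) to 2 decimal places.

ŷ = 39.21

The normal equations are: 83·a + 13·b = 249;  13·a + 7·b = 38.
Determinant 83·7 − 13² = 412.
a = (249·7 − 13·38)/412 = 1249/412; b = (83·38 − 13·249)/412 = -83/412.
At t = 13: ŷ = (1249/412)·(13) + (-83/412)·(1) = 8077/206.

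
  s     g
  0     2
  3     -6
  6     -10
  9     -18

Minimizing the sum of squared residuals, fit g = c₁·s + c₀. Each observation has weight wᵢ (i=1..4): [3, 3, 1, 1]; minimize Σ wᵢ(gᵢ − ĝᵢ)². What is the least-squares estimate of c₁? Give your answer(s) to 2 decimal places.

Normal-equation sums: Σwᵢ·s·s = 144, Σwᵢ·s = 24, Σwᵢ·1 = 8.
And Σwᵢ·s·g = -276, Σwᵢ·g = -40.
Normal equations: [[144, 24]; [24, 8]]·[c₁, c₀]ᵀ = [-276, -40]ᵀ.
Eliminating c₀: 8·(row 1) − 24·(row 2) gives 576·c₁ = 8·(-276) − 24·(-40) = -1248, so c₁ = -13/6.
Then c₀ = ((-40) − 24·(-13/6))/8 = 3/2.

c₁ = -2.17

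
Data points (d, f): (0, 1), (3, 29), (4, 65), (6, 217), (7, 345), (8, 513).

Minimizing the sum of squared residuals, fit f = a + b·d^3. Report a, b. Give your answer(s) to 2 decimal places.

a = 1.35, b = 1.00

Setting ∂/∂a … = 0 gives: 6·a + 1162·b = 1170;  1162·a + 431274·b = 432806.
(Σ1 = 6, Σd^3 = 1162, Σd^3·d^3 = 431274, Σf = 1170, Σd^3·f = 432806.)
Determinant 6·431274 − 1162² = 1237400.
a = (1170·431274 − 1162·432806)/1237400 = 208751/154675; b = (6·432806 − 1162·1170)/1237400 = 154662/154675.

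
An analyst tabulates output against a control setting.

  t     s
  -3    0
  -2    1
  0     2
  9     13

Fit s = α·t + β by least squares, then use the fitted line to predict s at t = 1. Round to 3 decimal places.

ŝ = 4.000

Entries of XᵀX: Σt·t = 94, Σt = 4, Σ1 = 4.
And Σt·s = 115, Σs = 16.
Normal equations: [[94, 4]; [4, 4]]·[α, β]ᵀ = [115, 16]ᵀ.
Eliminating β: 4·(row 1) − 4·(row 2) gives 360·α = 4·115 − 4·16 = 396, so α = 11/10.
Then β = (16 − 4·(11/10))/4 = 29/10.
At t = 1: ŝ = (11/10)·(1) + (29/10)·(1) = 4.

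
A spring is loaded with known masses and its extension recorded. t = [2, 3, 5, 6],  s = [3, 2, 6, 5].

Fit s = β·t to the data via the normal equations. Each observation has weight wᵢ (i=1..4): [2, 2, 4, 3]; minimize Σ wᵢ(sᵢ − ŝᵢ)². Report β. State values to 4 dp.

The normal system XᵀWX·[β]ᵀ = XᵀWs is [[234]]·[β]ᵀ = [234]ᵀ.
Hence β = 234 / 234 ≈ 1.

β = 1.0000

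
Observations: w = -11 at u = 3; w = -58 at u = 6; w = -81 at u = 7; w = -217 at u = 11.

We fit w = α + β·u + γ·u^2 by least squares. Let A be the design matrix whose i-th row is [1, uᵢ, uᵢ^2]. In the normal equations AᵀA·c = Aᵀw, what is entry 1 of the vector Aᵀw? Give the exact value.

Entry 1 ↔ basis 1, so (Aᵀw)_{1} = Σᵢ wᵢ = (1)·(-11) + (1)·(-58) + (1)·(-81) + (1)·(-217) = -367.

-367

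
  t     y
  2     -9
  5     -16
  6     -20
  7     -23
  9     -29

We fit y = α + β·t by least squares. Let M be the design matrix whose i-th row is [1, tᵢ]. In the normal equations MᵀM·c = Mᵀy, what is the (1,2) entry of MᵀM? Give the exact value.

29

Row 1 ↔ basis 1, column 2 ↔ basis t, so (MᵀM)_{1,2} = Σᵢ t = (1)·(2) + (1)·(5) + (1)·(6) + (1)·(7) + (1)·(9) = 29.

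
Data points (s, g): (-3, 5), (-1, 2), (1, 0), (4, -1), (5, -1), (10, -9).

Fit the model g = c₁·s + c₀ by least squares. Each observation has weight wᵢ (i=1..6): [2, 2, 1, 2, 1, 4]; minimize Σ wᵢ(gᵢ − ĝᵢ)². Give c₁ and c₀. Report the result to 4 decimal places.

c₁ = -1.0315, c₀ = 1.8707

Setting ∂/∂c₁ … = 0 gives: 478·c₁ + 46·c₀ = -407;  46·c₁ + 12·c₀ = -25.
(Σwᵢ·s·s = 478, Σwᵢ·s = 46, Σwᵢ·1 = 12, Σwᵢ·s·g = -407, Σwᵢ·g = -25.)
Eliminating c₀: 12·(row 1) − 46·(row 2) gives 3620·c₁ = 12·(-407) − 46·(-25) = -3734, so c₁ = -1867/1810.
Then c₀ = ((-25) − 46·(-1867/1810))/12 = 1693/905.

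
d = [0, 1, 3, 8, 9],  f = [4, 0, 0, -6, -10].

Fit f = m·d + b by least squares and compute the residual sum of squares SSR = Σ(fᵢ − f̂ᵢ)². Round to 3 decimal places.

Setting ∂/∂m … = 0 gives: 155·m + 21·b = -138;  21·m + 5·b = -12.
det = 155·5 − 21² = 334.
m = ((-138)·5 − 21·(-12))/334 = -219/167; b = (155·(-12) − 21·(-138))/334 = 519/167.
Residuals: 149/167, -300/167, 138/167, 231/167, -218/167; SSR = 1390/167.

SSR = 8.323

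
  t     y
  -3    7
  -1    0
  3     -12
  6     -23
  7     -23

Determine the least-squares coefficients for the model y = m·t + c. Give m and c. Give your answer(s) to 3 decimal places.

m = -3.106, c = -2.745

Compute the Gram sums: Σt·t = 104, Σt = 12, Σ1 = 5.
For Xᵀy: Σt·y = -356, Σy = -51.
Eliminating c: 5·(row 1) − 12·(row 2) gives 376·m = 5·(-356) − 12·(-51) = -1168, so m = -146/47.
Then c = ((-51) − 12·(-146/47))/5 = -129/47.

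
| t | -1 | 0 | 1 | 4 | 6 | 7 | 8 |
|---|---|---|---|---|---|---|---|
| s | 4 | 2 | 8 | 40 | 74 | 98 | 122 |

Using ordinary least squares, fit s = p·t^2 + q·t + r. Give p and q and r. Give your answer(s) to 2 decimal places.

p = 1.51, q = 2.74, r = 3.86

Normal-equation sums: Σt^2·t^2 = 8051, Σt^2·t = 1135, Σt^2 = 167, Σt·t = 167, Σt = 25, Σ1 = 7.
Right-hand side: Σt^2·s = 15926, Σt·s = 2270, Σs = 348.
So XᵀX·[p, q, r]ᵀ = Xᵀs: [[8051, 1135, 167]; [1135, 167, 25]; [167, 25, 7]]·[p, q, r]ᵀ = [15926, 2270, 348]ᵀ.
Row-reducing yields p = 68743/45489, q = 124825/45489, r = 58546/15163.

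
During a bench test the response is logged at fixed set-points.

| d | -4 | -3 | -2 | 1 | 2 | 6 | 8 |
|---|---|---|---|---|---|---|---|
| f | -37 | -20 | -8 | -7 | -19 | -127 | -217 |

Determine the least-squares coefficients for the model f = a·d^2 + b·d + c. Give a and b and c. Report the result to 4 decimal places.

a = -3.0023, b = -2.9328, c = -1.3188

XᵀX·[a, b, c]ᵀ = Xᵀf reads: 5762·a + 638·b + 134·c = -19347;  638·a + 134·b + 8·c = -2319;  134·a + 8·b + 7·c = -435.
Row-reducing yields a = -287331/95704, b = -280677/95704, c = -9015/6836.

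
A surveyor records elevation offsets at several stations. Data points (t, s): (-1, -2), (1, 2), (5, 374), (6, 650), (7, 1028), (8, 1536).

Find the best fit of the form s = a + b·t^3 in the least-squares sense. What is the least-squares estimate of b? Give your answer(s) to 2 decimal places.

AᵀA·[a, b]ᵀ = Aᵀs reads: 6·a + 1196·b = 3588;  1196·a + 442076·b = 1326190.
(Σ1 = 6, Σt^3 = 1196, Σt^3·t^3 = 442076, Σs = 3588, Σt^3·s = 1326190.)
Δ = 6·442076 − 1196² = 1222040.
a = (3588·442076 − 1196·1326190)/1222040 = 5681/152755; b = (6·1326190 − 1196·3588)/1222040 = 916473/305510.

b = 3.00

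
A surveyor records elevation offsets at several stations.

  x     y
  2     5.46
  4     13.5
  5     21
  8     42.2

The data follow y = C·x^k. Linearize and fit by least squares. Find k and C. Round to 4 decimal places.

k = 1.4809, C = 1.8892

With ln yᵢ as the transformed response and ln xᵢ as the regressor:
XᵀX = [[9.3166, 5.7683]; [5.7683, 4]], rhs = [17.4668, 11.0871]ᵀ  (here Σln x = 5.7683, Σ(ln x)² = 9.3166, Σln y = 11.0871, Σln x·ln y = 17.4668).
Solving (det = 3.9930): k = 1.48092, ln C = 0.63617, so C = exp(0.63617) = 1.88922.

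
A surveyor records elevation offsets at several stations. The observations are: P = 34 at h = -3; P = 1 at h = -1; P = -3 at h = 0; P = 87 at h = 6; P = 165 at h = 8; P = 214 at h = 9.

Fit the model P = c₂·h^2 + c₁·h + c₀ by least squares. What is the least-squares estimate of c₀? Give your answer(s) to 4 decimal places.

c₀ = -3.7793

Forming AᵀA = [[12035, 1429, 191]; [1429, 191, 19]; [191, 19, 6]] and AᵀP = [31333, 3665, 498]ᵀ gives AᵀA·[c₂, c₁, c₀]ᵀ = AᵀP.
Solving the 3×3 system (Gaussian elimination) gives c₂ = 2537/832, c₁ = -13517/4160, c₀ = -7861/2080.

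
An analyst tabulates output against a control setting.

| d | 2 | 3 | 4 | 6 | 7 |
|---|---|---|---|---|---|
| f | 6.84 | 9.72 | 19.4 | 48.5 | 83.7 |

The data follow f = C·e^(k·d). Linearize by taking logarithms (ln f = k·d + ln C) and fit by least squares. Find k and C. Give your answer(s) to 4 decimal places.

k = 0.5079, C = 2.3614

With ln fᵢ as the transformed response and dᵢ as the regressor:
XᵀX = [[114.0000, 22.0000]; [22.0000, 5]], rhs = [76.8093, 15.4710]ᵀ  (here Σd = 22.0000, Σ(d)² = 114.0000, Σln f = 15.4710, Σd·ln f = 76.8093).
Δ = 114.0000·5 − (22.0000)² = 86.0000; k = (76.8093·5 − 22.0000·15.4710)/86.0000 = 0.50795, ln C = (114.0000·15.4710 − 22.0000·76.8093)/86.0000 = 0.85925, so C = exp(0.85925) = 2.36139.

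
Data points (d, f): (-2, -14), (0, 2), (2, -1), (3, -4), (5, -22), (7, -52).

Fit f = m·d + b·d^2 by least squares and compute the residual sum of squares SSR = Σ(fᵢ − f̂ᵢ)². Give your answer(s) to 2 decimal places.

SSR = 7.66

MᵀM·[m, b]ᵀ = Mᵀf reads: 91·m + 495·b = -460;  495·m + 3139·b = -3194.
(Σd·d = 91, Σd·d^2 = 495, Σd^2·d^2 = 3139, Σd·f = -460, Σd^2·f = -3194.)
Eliminating b: 3139·(row 1) − 495·(row 2) gives 40624·m = 3139·(-460) − 495·(-3194) = 137090, so m = 68545/20312.
Then b = ((-3194) − 495·(68545/20312))/3139 = -31477/20312.
Residuals: -10685/10156, 2, -15747/10156, -1795/10156, -333/2539, 3167/10156; SSR = 77761/10156.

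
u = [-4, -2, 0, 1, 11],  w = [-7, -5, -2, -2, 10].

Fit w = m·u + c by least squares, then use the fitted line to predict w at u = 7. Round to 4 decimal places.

ŵ = 5.3917

With design matrix A, AᵀA = [[142, 6]; [6, 5]] and Aᵀw = [146, -6]ᵀ.
Determinant 142·5 − 6² = 674.
m = (146·5 − 6·(-6))/674 = 383/337; c = (142·(-6) − 6·146)/674 = -864/337.
At u = 7: ŵ = (383/337)·(7) + (-864/337)·(1) = 1817/337.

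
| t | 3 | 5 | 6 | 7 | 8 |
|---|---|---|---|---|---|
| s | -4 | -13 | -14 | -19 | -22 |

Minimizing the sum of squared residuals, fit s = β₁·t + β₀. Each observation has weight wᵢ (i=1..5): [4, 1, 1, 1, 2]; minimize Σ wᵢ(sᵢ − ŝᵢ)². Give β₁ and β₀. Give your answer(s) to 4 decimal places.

The normal system XᵀWX·[β₁, β₀]ᵀ = XᵀWs is [[274, 46]; [46, 9]]·[β₁, β₀]ᵀ = [-682, -106]ᵀ.
Determinant 274·9 − 46² = 350.
β₁ = ((-682)·9 − 46·(-106))/350 = -631/175; β₀ = (274·(-106) − 46·(-682))/350 = 1164/175.

β₁ = -3.6057, β₀ = 6.6514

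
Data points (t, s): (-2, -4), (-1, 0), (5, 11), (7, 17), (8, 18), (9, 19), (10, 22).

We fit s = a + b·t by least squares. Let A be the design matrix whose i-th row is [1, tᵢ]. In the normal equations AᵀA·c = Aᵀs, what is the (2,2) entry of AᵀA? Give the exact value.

324

Row 2 ↔ basis t, column 2 ↔ basis t, so (AᵀA)_{2,2} = Σᵢ (t)·(t) = (-2)·(-2) + (-1)·(-1) + (5)·(5) + (7)·(7) + (8)·(8) + (9)·(9) + (10)·(10) = 324.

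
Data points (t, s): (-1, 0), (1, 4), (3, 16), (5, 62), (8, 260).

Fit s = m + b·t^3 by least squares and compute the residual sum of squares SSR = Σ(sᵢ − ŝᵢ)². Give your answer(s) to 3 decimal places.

SSR = 12.215

The normal system XᵀX·[m, b]ᵀ = Xᵀs is [[5, 664]; [664, 278500]]·[m, b]ᵀ = [342, 141306]ᵀ.
Eliminating b: 278500·(row 1) − 664·(row 2) gives 951604·m = 278500·342 − 664·141306 = 1419816, so m = 354954/237901.
Then b = (141306 − 664·(354954/237901))/278500 = 239721/475802.
Residuals: -470187/475802, 953579/475802, 430457/475802, -1175309/475802, 130730/237901; SSR = 2906035/237901.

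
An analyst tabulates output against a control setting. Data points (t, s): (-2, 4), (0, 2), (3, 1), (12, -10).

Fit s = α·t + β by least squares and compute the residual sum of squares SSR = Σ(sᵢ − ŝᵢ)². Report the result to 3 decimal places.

Setting ∂/∂α … = 0 gives: 157·α + 13·β = -125;  13·α + 4·β = -3.
Determinant 157·4 − 13² = 459.
α = ((-125)·4 − 13·(-3))/459 = -461/459; β = (157·(-3) − 13·(-125))/459 = 1154/459.
Residuals: -80/153, -236/459, 688/459, -212/459; SSR = 1376/459.

SSR = 2.998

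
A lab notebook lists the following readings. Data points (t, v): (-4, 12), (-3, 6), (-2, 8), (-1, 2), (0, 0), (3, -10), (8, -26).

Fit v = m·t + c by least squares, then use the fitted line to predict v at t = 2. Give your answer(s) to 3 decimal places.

Compute the Gram sums: Σt·t = 103, Σt = 1, Σ1 = 7.
And Σt·v = -322, Σv = -8.
So AᵀA·[m, c]ᵀ = Aᵀv: [[103, 1]; [1, 7]]·[m, c]ᵀ = [-322, -8]ᵀ.
Eliminating c: 7·(row 1) − 1·(row 2) gives 720·m = 7·(-322) − 1·(-8) = -2246, so m = -1123/360.
Then c = ((-8) − 1·(-1123/360))/7 = -251/360.
At t = 2: v̂ = (-1123/360)·(2) + (-251/360)·(1) = -2497/360.

v̂ = -6.936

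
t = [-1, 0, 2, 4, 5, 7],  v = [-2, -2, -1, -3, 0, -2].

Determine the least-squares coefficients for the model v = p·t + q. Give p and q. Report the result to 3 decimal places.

p = 0.050, q = -1.808

From the data, Σt·t = 95, Σt = 17, Σ1 = 6.
And Σt·v = -26, Σv = -10.
Determinant 95·6 − 17² = 281.
p = ((-26)·6 − 17·(-10))/281 = 14/281; q = (95·(-10) − 17·(-26))/281 = -508/281.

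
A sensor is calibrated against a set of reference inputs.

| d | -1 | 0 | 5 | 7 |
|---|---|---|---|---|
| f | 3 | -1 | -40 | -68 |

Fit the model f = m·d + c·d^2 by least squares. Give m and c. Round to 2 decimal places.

m = -3.77, c = -0.85

XᵀX·[m, c]ᵀ = Xᵀf reads: 75·m + 467·c = -679;  467·m + 3027·c = -4329.
(Σd·d = 75, Σd·d^2 = 467, Σd^2·d^2 = 3027, Σd·f = -679, Σd^2·f = -4329.)
det = 75·3027 − 467² = 8936.
m = ((-679)·3027 − 467·(-4329))/8936 = -16845/4468; c = (75·(-4329) − 467·(-679))/8936 = -3791/4468.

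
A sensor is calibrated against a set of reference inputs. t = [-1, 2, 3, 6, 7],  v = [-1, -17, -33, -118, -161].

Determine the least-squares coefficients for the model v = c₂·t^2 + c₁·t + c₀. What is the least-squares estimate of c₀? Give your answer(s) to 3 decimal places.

Setting ∂/∂c₂ … = 0 gives: 3795·c₂ + 593·c₁ + 99·c₀ = -12503;  593·c₂ + 99·c₁ + 17·c₀ = -1967;  99·c₂ + 17·c₁ + 5·c₀ = -330.
Solving the 3×3 system (Gaussian elimination) gives c₂ = -36581/12316, c₁ = -24943/12316, c₀ = -1873/6158.

c₀ = -0.304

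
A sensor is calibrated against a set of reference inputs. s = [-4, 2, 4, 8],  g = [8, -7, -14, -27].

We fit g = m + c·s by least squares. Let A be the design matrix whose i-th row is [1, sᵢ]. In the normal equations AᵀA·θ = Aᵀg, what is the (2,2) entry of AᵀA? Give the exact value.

Row 2 ↔ basis s, column 2 ↔ basis s, so (AᵀA)_{2,2} = Σᵢ (s)·(s) = (-4)·(-4) + (2)·(2) + (4)·(4) + (8)·(8) = 100.

100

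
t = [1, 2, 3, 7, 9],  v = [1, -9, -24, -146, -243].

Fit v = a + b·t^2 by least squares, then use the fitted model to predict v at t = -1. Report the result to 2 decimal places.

v̂ = 0.47

Normal-equation sums: Σ1 = 5, Σt^2 = 144, Σt^2·t^2 = 9060.
Right-hand side: Σv = -421, Σt^2·v = -27088.
Eliminating b: 9060·(row 1) − 144·(row 2) gives 24564·a = 9060·(-421) − 144·(-27088) = 86412, so a = 7201/2047.
Then b = ((-27088) − 144·(7201/2047))/9060 = -18704/6141.
At t = -1: v̂ = (7201/2047)·(1) + (-18704/6141)·(1) = 2899/6141.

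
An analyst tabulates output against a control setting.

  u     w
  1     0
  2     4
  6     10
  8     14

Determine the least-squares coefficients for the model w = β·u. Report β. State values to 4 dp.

Entries of XᵀX: Σu·u = 105.
And Σu·w = 180.
So XᵀX·[β]ᵀ = Xᵀw: [[105]]·[β]ᵀ = [180]ᵀ.
Hence β = 180 / 105 ≈ 1.71429.

β = 1.7143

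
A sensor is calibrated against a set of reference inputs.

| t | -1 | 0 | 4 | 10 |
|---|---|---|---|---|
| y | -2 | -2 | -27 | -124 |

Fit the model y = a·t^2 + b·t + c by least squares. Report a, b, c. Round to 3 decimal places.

Forming MᵀM = [[10257, 1063, 117]; [1063, 117, 13]; [117, 13, 4]] and Mᵀy = [-12834, -1346, -155]ᵀ gives MᵀM·[a, b, c]ᵀ = Mᵀy.
Row-reducing yields a = -18159/17900, b = -35829/17900, c = -4603/1790.

a = -1.014, b = -2.002, c = -2.572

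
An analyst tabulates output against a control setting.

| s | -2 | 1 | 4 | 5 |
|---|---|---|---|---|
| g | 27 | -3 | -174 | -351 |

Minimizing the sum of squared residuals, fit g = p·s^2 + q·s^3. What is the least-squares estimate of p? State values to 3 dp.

p = 0.998

Sums needed: Σs^2·s^2 = 898, Σs^2·s^3 = 4118, Σs^3·s^3 = 19786.
Moment sums: Σs^2·g = -11454, Σs^3·g = -55230.
Normal equations: [[898, 4118]; [4118, 19786]]·[p, q]ᵀ = [-11454, -55230]ᵀ.
Determinant 898·19786 − 4118² = 809904.
p = ((-11454)·19786 − 4118·(-55230))/809904 = 33679/33746; q = (898·(-55230) − 4118·(-11454))/809904 = -101207/33746.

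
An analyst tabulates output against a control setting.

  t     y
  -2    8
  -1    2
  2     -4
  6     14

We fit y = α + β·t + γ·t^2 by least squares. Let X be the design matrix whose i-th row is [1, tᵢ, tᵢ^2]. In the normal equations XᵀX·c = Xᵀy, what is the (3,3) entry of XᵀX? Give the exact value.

Row 3 ↔ basis t^2, column 3 ↔ basis t^2, so (XᵀX)_{3,3} = Σᵢ (t^2)·(t^2) = (4)·(4) + (1)·(1) + (4)·(4) + (36)·(36) = 1329.

1329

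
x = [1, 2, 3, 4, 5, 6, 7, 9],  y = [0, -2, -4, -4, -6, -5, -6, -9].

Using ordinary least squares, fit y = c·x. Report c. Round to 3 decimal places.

The normal equations are: 221·c = -215.
(Σx·x = 221, Σx·y = -215.)
Hence c = -215 / 221 ≈ -0.972851.

c = -0.973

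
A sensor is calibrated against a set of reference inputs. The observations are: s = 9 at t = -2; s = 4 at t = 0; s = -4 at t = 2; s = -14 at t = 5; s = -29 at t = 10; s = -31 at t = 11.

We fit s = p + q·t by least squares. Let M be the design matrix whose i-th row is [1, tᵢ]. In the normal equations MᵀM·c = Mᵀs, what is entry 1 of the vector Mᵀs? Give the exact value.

-65

Entry 1 ↔ basis 1, so (Mᵀs)_{1} = Σᵢ sᵢ = (1)·(9) + (1)·(4) + (1)·(-4) + (1)·(-14) + (1)·(-29) + (1)·(-31) = -65.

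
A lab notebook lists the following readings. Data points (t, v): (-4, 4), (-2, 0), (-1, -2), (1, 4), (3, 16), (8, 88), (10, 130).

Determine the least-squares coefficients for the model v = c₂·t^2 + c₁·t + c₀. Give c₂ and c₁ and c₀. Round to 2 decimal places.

The normal system XᵀX·[c₂, c₁, c₀]ᵀ = Xᵀv is [[14451, 1467, 195]; [1467, 195, 15]; [195, 15, 7]]·[c₂, c₁, c₀]ᵀ = [18842, 2042, 240]ᵀ.
Row-reducing yields c₂ = 109943/107358, c₁ = 298829/107358, c₀ = -3700/17893.

c₂ = 1.02, c₁ = 2.78, c₀ = -0.21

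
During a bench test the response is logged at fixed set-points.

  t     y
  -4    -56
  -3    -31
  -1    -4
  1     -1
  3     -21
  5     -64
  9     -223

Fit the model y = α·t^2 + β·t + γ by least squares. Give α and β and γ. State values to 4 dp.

Entries of MᵀM: Σt^2·t^2 = 7606, Σt^2·t = 790, Σt^2 = 142, Σt·t = 142, Σt = 10, Σ1 = 7.
Moment sums: Σt^2·y = -21032, Σt·y = -2070, Σy = -400.
So MᵀM·[α, β, γ]ᵀ = Mᵀy: [[7606, 790, 142]; [790, 142, 10]; [142, 10, 7]]·[α, β, γ]ᵀ = [-21032, -2070, -400]ᵀ.
Row-reducing yields α = -49901/16772, β = 97835/50316, γ = 781/1797.

α = -2.9753, β = 1.9444, γ = 0.4346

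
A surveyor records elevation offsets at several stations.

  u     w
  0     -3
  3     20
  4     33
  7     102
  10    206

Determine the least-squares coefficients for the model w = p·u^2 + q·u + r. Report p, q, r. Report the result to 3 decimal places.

p = 1.954, q = 1.324, r = -2.736

The normal system MᵀM·[p, q, r]ᵀ = Mᵀw is [[12738, 1434, 174]; [1434, 174, 24]; [174, 24, 5]]·[p, q, r]ᵀ = [26306, 2966, 358]ᵀ.
Inverting the 3×3 Gram matrix, [p, q, r]ᵀ = [1555/796, 3161/2388, -1089/398]ᵀ.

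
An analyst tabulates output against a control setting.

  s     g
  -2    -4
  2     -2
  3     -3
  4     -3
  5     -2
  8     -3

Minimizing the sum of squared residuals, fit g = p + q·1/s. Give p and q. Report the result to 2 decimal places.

p = -3.10, q = 1.77

From the data, Σ1 = 6, Σ1/s = 109/120, Σ1/s·1/s = 10501/14400.
Moment sums: Σg = -17, Σ1/s·g = -61/40.
XᵀX·[p, q]ᵀ = Xᵀg becomes [[6, 109/120]; [109/120, 10501/14400]]·[p, q]ᵀ = [-17, -61/40]ᵀ.
det = 6·(10501/14400) − (109/120)² = 2045/576.
p = ((-17)·(10501/14400) − (109/120)·(-61/40))/(2045/576) = -31714/10225; q = (6·(-61/40) − (109/120)·(-17))/(2045/576) = 3624/2045.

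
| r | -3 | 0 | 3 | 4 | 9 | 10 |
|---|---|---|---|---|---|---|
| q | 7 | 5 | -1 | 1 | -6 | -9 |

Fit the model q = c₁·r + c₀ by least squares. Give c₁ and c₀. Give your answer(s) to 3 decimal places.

c₁ = -1.202, c₀ = 4.109

The normal equations are: 215·c₁ + 23·c₀ = -164;  23·c₁ + 6·c₀ = -3.
det = 215·6 − 23² = 761.
c₁ = ((-164)·6 − 23·(-3))/761 = -915/761; c₀ = (215·(-3) − 23·(-164))/761 = 3127/761.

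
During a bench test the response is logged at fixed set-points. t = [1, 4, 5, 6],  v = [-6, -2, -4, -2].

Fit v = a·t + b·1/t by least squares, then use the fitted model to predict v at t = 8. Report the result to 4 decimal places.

v̂ = -3.0917

Setting ∂/∂a … = 0 gives: 78·a + 4·b = -46;  4·a + (4069/3600)·b = -229/30.
Eliminating b: (4069/3600)·(row 1) − 4·(row 2) gives (43297/600)·a = (4069/3600)·(-46) − 4·(-229/30) = -38627/1800, so a = -38627/129891.
Then b = ((-229/30) − 4·(-38627/129891))/(4069/3600) = -246840/43297.
At t = 8: v̂ = (-38627/129891)·(8) + (-246840/43297)·(1/8) = -401581/129891.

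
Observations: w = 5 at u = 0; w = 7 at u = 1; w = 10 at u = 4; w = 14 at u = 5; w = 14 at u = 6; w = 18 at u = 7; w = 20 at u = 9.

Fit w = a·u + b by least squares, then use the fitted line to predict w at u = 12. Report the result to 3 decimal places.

Entries of MᵀM: Σu·u = 208, Σu = 32, Σ1 = 7.
For Mᵀw: Σu·w = 507, Σw = 88.
Determinant 208·7 − 32² = 432.
a = (507·7 − 32·88)/432 = 733/432; b = (208·88 − 32·507)/432 = 130/27.
At u = 12: ŵ = (733/432)·(12) + (130/27)·(1) = 2719/108.

ŵ = 25.176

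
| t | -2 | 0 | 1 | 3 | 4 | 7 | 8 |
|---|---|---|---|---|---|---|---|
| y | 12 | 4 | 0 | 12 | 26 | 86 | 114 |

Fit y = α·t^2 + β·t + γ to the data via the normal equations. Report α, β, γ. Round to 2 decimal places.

α = 2.00, β = -1.93, γ = 1.12

Setting ∂/∂α … = 0 gives: 6851·α + 939·β + 143·γ = 12082;  939·α + 143·β + 21·γ = 1630;  143·α + 21·β + 7·γ = 254.
Inverting the 3×3 Gram matrix, [α, β, γ]ᵀ = [38070/18997, -182894/94985, 106702/94985]ᵀ.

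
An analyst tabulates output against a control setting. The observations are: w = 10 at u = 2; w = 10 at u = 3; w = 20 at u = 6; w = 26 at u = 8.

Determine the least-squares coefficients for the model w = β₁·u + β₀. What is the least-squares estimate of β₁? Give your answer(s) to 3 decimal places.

β₁ = 2.835

Entries of MᵀM: Σu·u = 113, Σu = 19, Σ1 = 4.
Moment sums: Σu·w = 378, Σw = 66.
MᵀM·[β₁, β₀]ᵀ = Mᵀw becomes [[113, 19]; [19, 4]]·[β₁, β₀]ᵀ = [378, 66]ᵀ.
Determinant 113·4 − 19² = 91.
β₁ = (378·4 − 19·66)/91 = 258/91; β₀ = (113·66 − 19·378)/91 = 276/91.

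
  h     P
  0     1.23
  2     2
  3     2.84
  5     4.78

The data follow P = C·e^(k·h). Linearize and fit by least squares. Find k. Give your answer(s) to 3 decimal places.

Let Y = ln P. Fitting Y = k·h + ln C by least squares:
Σh = 10.0000, Σ(h)² = 38.0000, Σln P = 3.5084, Σh·ln P = 12.3399.
Equations: 38.0000·k + 10.0000·ln C = 12.3399;  10.0000·k + 4·ln C = 3.5084.
Δ = 38.0000·4 − (10.0000)² = 52.0000; k = (12.3399·4 − 10.0000·3.5084)/52.0000 = 0.27453, ln C = (38.0000·3.5084 − 10.0000·12.3399)/52.0000 = 0.19078.

k = 0.275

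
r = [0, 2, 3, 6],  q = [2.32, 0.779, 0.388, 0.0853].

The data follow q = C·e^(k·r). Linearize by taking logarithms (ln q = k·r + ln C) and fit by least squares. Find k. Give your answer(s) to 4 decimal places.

k = -0.5527

Taking logs, ln q = k·r + ln C, so regress ln q on r.
AᵀA = [[49.0000, 11.0000]; [11.0000, 4]], rhs = [-18.1092, -2.8165]ᵀ  (here Σr = 11.0000, Σ(r)² = 49.0000, Σln q = -2.8165, Σr·ln q = -18.1092).
Slope k = (n·Σr·ln q − Σr·Σln q)/(n·Σ(r)² − (Σr)²) = (4·-18.1092 − 11.0000·-2.8165)/75.0000 = -0.55274; ln C = (Σln q − k·Σr)/n = 0.81590.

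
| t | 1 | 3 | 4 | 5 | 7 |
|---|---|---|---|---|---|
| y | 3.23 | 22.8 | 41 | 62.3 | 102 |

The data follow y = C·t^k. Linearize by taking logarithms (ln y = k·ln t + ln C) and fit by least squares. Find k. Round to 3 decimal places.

Let Y = ln y. Fitting Y = k·ln t + ln C by least squares:
Sums: Σln t = 6.0403, Σ(ln t)² = 9.5056, Σln y = 16.7697, Σln t·ln y = 24.2331.
Normal system: [[9.5056, 6.0403]; [6.0403, 5]]·[k, ln C]ᵀ = [24.2331, 16.7697]ᵀ.
Δ = 9.5056·5 − (6.0403)² = 11.0434; k = (24.2331·5 − 6.0403·16.7697)/11.0434 = 1.79945, ln C = (9.5056·16.7697 − 6.0403·24.2331)/11.0434 = 1.18013.

k = 1.799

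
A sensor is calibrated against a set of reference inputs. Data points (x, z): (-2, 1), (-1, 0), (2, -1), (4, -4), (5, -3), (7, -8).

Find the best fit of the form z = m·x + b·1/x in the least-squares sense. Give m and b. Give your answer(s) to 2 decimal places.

m = -1.00, b = 1.41

Normal-equation sums: Σx·x = 99, Σx·1/x = 6, Σ1/x·1/x = 31809/19600.
Moment sums: Σx·z = -91, Σ1/x·z = -131/35.
Normal equations: [[99, 6]; [6, 31809/19600]]·[m, b]ᵀ = [-91, -131/35]ᵀ.
Eliminating b: (31809/19600)·(row 1) − 6·(row 2) gives (2443491/19600)·m = (31809/19600)·(-91) − 6·(-131/35) = -50091/400, so m = -818153/814497.
Then b = ((-131/35) − 6·(-818153/814497))/(31809/19600) = 1146320/814497.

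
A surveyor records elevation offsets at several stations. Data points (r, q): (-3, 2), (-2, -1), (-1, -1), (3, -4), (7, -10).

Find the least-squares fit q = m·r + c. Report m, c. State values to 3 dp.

m = -1.073, c = -1.942

Entries of AᵀA: Σr·r = 72, Σr = 4, Σ1 = 5.
Right-hand side: Σr·q = -85, Σq = -14.
So AᵀA·[m, c]ᵀ = Aᵀq: [[72, 4]; [4, 5]]·[m, c]ᵀ = [-85, -14]ᵀ.
det = 72·5 − 4² = 344.
m = ((-85)·5 − 4·(-14))/344 = -369/344; c = (72·(-14) − 4·(-85))/344 = -167/86.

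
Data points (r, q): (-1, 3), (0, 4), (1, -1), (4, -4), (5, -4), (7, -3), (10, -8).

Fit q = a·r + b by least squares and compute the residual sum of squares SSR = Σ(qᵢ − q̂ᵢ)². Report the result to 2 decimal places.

The normal equations are: 192·a + 26·b = -141;  26·a + 7·b = -13.
(Σr·r = 192, Σr = 26, Σ1 = 7, Σr·q = -141, Σq = -13.)
det = 192·7 − 26² = 668.
a = ((-141)·7 − 26·(-13))/668 = -649/668; b = (192·(-13) − 26·(-141))/668 = 585/334.
Residuals: 185/668, 751/334, -1189/668, -623/334, -597/668, 1369/668, -6/167; SSR = 11209/668.

SSR = 16.78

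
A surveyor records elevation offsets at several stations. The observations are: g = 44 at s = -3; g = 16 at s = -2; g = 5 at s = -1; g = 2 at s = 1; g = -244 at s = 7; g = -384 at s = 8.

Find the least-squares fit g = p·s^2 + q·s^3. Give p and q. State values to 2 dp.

p = 1.98, q = -1.00

The normal equations are: 6596·p + 49300·q = -36065;  49300·p + 380588·q = -281619.
Eliminating q: 380588·(row 1) − 49300·(row 2) gives 79868448·p = 380588·(-36065) − 49300·(-281619) = 157910480, so p = 9869405/4991778.
Then q = ((-281619) − 49300·(9869405/4991778))/380588 = -584959/587268.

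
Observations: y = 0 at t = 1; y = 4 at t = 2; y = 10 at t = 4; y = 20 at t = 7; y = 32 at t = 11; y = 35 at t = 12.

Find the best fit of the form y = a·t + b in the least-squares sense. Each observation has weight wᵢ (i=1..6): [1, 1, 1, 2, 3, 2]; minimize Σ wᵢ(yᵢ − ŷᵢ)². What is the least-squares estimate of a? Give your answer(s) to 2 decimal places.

Sums needed: Σwᵢ·t·t = 770, Σwᵢ·t = 78, Σwᵢ·1 = 10.
For MᵀWy: Σwᵢ·t·y = 2224, Σwᵢ·y = 220.
So MᵀWM·[a, b]ᵀ = MᵀWy: [[770, 78]; [78, 10]]·[a, b]ᵀ = [2224, 220]ᵀ.
det = 770·10 − 78² = 1616.
a = (2224·10 − 78·220)/1616 = 635/202; b = (770·220 − 78·2224)/1616 = -509/202.

a = 3.14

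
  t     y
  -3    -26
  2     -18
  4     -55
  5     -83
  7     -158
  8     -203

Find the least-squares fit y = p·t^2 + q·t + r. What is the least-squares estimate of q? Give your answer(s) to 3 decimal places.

q = -1.226

Sums needed: Σt^2·t^2 = 7475, Σt^2·t = 1025, Σt^2 = 167, Σt·t = 167, Σt = 23, Σ1 = 6.
Moment sums: Σt^2·y = -23995, Σt·y = -3323, Σy = -543.
So AᵀA·[p, q, r]ᵀ = Aᵀy: [[7475, 1025, 167]; [1025, 167, 23]; [167, 23, 6]]·[p, q, r]ᵀ = [-23995, -3323, -543]ᵀ.
Row-reducing yields p = -667163/224256, q = -274849/224256, r = -112035/37376.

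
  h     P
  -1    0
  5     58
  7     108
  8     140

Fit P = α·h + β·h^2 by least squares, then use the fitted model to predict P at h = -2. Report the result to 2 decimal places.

P̂ = 4.29

MᵀM·[α, β]ᵀ = MᵀP reads: 139·α + 979·β = 2166;  979·α + 7123·β = 15702.
Δ = 139·7123 − 979² = 31656.
α = (2166·7123 − 979·15702)/31656 = 2340/1319; β = (139·15702 − 979·2166)/31656 = 2586/1319.
At h = -2: P̂ = (2340/1319)·(-2) + (2586/1319)·(4) = 5664/1319.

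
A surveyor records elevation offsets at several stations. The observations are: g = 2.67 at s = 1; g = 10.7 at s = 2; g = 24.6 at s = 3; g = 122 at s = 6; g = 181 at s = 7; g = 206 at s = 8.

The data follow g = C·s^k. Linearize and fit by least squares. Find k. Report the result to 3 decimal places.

k = 2.146

Taking logs, ln g = k·ln s + ln C, so regress ln g on ln s.
Sums: Σln s = 7.6089, Σ(ln s)² = 13.0084, Σln g = 21.8855, Σln s·ln g = 34.9640.
Normal system: [[13.0084, 7.6089]; [7.6089, 6]]·[k, ln C]ᵀ = [34.9640, 21.8855]ᵀ.
Solving (det = 20.1558): k = 2.14629, ln C = 0.92577.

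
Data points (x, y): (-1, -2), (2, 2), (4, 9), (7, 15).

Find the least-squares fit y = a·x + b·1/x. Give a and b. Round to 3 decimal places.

The normal equations are: 70·a + 4·b = 147;  4·a + (1045/784)·b = 207/28.
Eliminating b: (1045/784)·(row 1) − 4·(row 2) gives (4329/56)·a = (1045/784)·147 − 4·(207/28) = 18633/112, so a = 6211/2886.
Then b = ((207/28) − 4·(6211/2886))/(1045/784) = -1316/1443.

a = 2.152, b = -0.912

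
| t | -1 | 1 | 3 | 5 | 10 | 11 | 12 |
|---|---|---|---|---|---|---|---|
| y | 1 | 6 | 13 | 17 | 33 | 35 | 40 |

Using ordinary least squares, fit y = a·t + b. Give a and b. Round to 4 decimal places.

a = 2.9512, b = 3.4290

Entries of MᵀM: Σt·t = 401, Σt = 41, Σ1 = 7.
For Mᵀy: Σt·y = 1324, Σy = 145.
Normal equations: [[401, 41]; [41, 7]]·[a, b]ᵀ = [1324, 145]ᵀ.
Eliminating b: 7·(row 1) − 41·(row 2) gives 1126·a = 7·1324 − 41·145 = 3323, so a = 3323/1126.
Then b = (145 − 41·(3323/1126))/7 = 3861/1126.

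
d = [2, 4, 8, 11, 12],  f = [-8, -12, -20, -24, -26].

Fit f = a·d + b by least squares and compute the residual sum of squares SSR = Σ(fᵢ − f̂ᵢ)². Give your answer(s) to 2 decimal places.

The normal equations are: 349·a + 37·b = -800;  37·a + 5·b = -90.
(Σd·d = 349, Σd = 37, Σ1 = 5, Σd·f = -800, Σf = -90.)
Determinant 349·5 − 37² = 376.
a = ((-800)·5 − 37·(-90))/376 = -335/188; b = (349·(-90) − 37·(-800))/376 = -905/188.
Residuals: 71/188, -11/188, -175/188, 39/94, 37/188; SSR = 115/94.

SSR = 1.22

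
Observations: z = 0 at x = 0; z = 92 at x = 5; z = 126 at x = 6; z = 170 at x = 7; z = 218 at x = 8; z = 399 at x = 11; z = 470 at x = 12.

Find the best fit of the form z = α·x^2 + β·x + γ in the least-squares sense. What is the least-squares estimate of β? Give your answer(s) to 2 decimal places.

Normal-equation sums: Σx^2·x^2 = 43795, Σx^2·x = 4255, Σx^2 = 439, Σx·x = 439, Σx = 49, Σ1 = 7.
Right-hand side: Σx^2·z = 145077, Σx·z = 14179, Σz = 1475.
Row-reducing yields α = 95593/31921, β = 313519/95763, γ = -1141/95763.

β = 3.27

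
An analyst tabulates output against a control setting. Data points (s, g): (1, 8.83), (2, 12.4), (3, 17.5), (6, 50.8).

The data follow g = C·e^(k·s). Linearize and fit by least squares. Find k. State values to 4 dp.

k = 0.3507

Linearized form: ln g = k·s + ln C. From the 4 transformed points,
Over the data: Σs = 12.0000, Σ(s)² = 50.0000, Σln g = 11.4859, Σs·ln g = 39.3675.
Normal system: [[50.0000, 12.0000]; [12.0000, 4]]·[k, ln C]ᵀ = [39.3675, 11.4859]ᵀ.
Solving (det = 56.0000): k = 0.35069, ln C = 1.81941.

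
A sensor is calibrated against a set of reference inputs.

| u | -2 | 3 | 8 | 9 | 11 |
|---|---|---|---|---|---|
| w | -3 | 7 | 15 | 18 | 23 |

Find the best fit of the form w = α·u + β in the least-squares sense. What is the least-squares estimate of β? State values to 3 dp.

β = 0.798

The normal equations are: 279·α + 29·β = 562;  29·α + 5·β = 60.
det = 279·5 − 29² = 554.
α = (562·5 − 29·60)/554 = 535/277; β = (279·60 − 29·562)/554 = 221/277.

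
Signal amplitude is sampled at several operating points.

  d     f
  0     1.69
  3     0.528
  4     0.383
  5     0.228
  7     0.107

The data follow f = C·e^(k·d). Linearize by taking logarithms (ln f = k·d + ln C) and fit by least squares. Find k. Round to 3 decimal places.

Let Y = ln f. Fitting Y = k·d + ln C by least squares:
Σd = 19.0000, Σ(d)² = 99.0000, Σln f = -4.7870, Σd·ln f = -28.7914.
Equations: 99.0000·k + 19.0000·ln C = -28.7914;  19.0000·k + 5·ln C = -4.7870.
Slope k = (n·Σd·ln f − Σd·Σln f)/(n·Σ(d)² − (Σd)²) = (5·-28.7914 − 19.0000·-4.7870)/134.0000 = -0.39555; ln C = (Σln f − k·Σd)/n = 0.54571.

k = -0.396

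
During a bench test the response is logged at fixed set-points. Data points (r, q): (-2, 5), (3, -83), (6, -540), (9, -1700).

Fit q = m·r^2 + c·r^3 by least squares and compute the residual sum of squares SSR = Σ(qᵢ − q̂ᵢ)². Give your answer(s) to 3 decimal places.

SSR = 4.683

AᵀA·[m, c]ᵀ = Aᵀq reads: 7954·m + 67036·c = -157867;  67036·m + 578890·c = -1358221.
(Σr^2·r^2 = 7954, Σr^2·r^3 = 67036, Σr^3·r^3 = 578890, Σr^2·q = -157867, Σr^3·q = -1358221.)
Determinant 7954·578890 − 67036² = 110665764.
m = ((-157867)·578890 − 67036·(-1358221))/110665764 = -18773593/6148098; c = (7954·(-1358221) − 67036·(-157867))/110665764 = -12250979/6148098.
Residuals: 434835/341561, -586298/341561, 115994/341561, -7882/341561; SSR = 1599549/341561.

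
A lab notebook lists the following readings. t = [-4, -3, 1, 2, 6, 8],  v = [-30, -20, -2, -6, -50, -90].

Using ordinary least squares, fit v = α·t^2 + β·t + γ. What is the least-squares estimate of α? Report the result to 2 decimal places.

Normal-equation sums: Σt^2·t^2 = 5746, Σt^2·t = 646, Σt^2 = 130, Σt·t = 130, Σt = 10, Σ1 = 6.
Right-hand side: Σt^2·v = -8246, Σt·v = -854, Σv = -198.
Normal equations: [[5746, 646, 130]; [646, 130, 10]; [130, 10, 6]]·[α, β, γ]ᵀ = [-8246, -854, -198]ᵀ.
Inverting the 3×3 Gram matrix, [α, β, γ]ᵀ = [-13961/9229, 10217/9229, -19097/9229]ᵀ.

α = -1.51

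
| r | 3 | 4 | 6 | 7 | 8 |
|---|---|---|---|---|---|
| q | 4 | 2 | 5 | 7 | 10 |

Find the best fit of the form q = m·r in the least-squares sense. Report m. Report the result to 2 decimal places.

The normal system XᵀX·[m]ᵀ = Xᵀq is [[174]]·[m]ᵀ = [179]ᵀ.
Hence m = 179 / 174 ≈ 1.02874.

m = 1.03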